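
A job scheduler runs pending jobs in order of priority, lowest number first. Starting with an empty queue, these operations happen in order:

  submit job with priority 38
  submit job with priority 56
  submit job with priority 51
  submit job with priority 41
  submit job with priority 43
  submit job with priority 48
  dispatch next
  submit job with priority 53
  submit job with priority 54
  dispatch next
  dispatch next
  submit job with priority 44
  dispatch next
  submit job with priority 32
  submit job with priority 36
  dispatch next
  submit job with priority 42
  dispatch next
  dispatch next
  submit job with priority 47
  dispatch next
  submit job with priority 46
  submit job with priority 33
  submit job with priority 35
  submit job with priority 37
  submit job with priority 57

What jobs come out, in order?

insert 38 → {38}
insert 56 → {38, 56}
insert 51 → {38, 51, 56}
insert 41 → {38, 41, 51, 56}
insert 43 → {38, 41, 43, 51, 56}
insert 48 → {38, 41, 43, 48, 51, 56}
dispatch next → 38; now {41, 43, 48, 51, 56}
insert 53 → {41, 43, 48, 51, 53, 56}
insert 54 → {41, 43, 48, 51, 53, 54, 56}
dispatch next → 41; now {43, 48, 51, 53, 54, 56}
dispatch next → 43; now {48, 51, 53, 54, 56}
insert 44 → {44, 48, 51, 53, 54, 56}
dispatch next → 44; now {48, 51, 53, 54, 56}
insert 32 → {32, 48, 51, 53, 54, 56}
insert 36 → {32, 36, 48, 51, 53, 54, 56}
dispatch next → 32; now {36, 48, 51, 53, 54, 56}
insert 42 → {36, 42, 48, 51, 53, 54, 56}
dispatch next → 36; now {42, 48, 51, 53, 54, 56}
dispatch next → 42; now {48, 51, 53, 54, 56}
insert 47 → {47, 48, 51, 53, 54, 56}
dispatch next → 47; now {48, 51, 53, 54, 56}
insert 46 → {46, 48, 51, 53, 54, 56}
insert 33 → {33, 46, 48, 51, 53, 54, 56}
insert 35 → {33, 35, 46, 48, 51, 53, 54, 56}
insert 37 → {33, 35, 37, 46, 48, 51, 53, 54, 56}
insert 57 → {33, 35, 37, 46, 48, 51, 53, 54, 56, 57}

38 → 41 → 43 → 44 → 32 → 36 → 42 → 47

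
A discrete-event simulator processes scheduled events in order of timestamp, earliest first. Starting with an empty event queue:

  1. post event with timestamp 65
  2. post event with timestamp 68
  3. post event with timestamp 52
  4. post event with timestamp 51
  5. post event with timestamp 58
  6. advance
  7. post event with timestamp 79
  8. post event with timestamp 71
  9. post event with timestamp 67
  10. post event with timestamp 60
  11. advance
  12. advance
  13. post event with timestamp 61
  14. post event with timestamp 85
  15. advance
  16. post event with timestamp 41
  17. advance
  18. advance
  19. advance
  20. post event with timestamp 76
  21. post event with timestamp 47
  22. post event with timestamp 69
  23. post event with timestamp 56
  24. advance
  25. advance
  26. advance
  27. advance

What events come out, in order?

insert 65 → {65}
insert 68 → {65, 68}
insert 52 → {52, 65, 68}
insert 51 → {51, 52, 65, 68}
insert 58 → {51, 52, 58, 65, 68}
advance → 51; now {52, 58, 65, 68}
insert 79 → {52, 58, 65, 68, 79}
insert 71 → {52, 58, 65, 68, 71, 79}
insert 67 → {52, 58, 65, 67, 68, 71, 79}
insert 60 → {52, 58, 60, 65, 67, 68, 71, 79}
advance → 52; now {58, 60, 65, 67, 68, 71, 79}
advance → 58; now {60, 65, 67, 68, 71, 79}
insert 61 → {60, 61, 65, 67, 68, 71, 79}
insert 85 → {60, 61, 65, 67, 68, 71, 79, 85}
advance → 60; now {61, 65, 67, 68, 71, 79, 85}
insert 41 → {41, 61, 65, 67, 68, 71, 79, 85}
advance → 41; now {61, 65, 67, 68, 71, 79, 85}
advance → 61; now {65, 67, 68, 71, 79, 85}
advance → 65; now {67, 68, 71, 79, 85}
insert 76 → {67, 68, 71, 76, 79, 85}
insert 47 → {47, 67, 68, 71, 76, 79, 85}
insert 69 → {47, 67, 68, 69, 71, 76, 79, 85}
insert 56 → {47, 56, 67, 68, 69, 71, 76, 79, 85}
advance → 47; now {56, 67, 68, 69, 71, 76, 79, 85}
advance → 56; now {67, 68, 69, 71, 76, 79, 85}
advance → 67; now {68, 69, 71, 76, 79, 85}
advance → 68; now {69, 71, 76, 79, 85}

51, 52, 58, 60, 41, 61, 65, 47, 56, 67, 68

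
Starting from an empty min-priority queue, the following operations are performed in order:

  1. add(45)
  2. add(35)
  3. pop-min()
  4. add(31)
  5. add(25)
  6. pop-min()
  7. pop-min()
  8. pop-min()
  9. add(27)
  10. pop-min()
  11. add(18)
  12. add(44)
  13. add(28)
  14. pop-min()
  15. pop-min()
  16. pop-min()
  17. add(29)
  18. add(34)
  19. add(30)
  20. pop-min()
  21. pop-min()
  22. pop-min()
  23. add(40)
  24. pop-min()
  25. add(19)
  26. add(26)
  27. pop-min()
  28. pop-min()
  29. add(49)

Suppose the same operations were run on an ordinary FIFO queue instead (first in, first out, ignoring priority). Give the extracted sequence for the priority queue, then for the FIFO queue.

priority queue: [35, 25, 31, 45, 27, 18, 28, 44, 29, 30, 34, 40, 19, 26]; FIFO queue: 45 → 35 → 31 → 25 → 27 → 18 → 44 → 28 → 29 → 34 → 30 → 40 → 19 → 26

insert 45 → {45}
insert 35 → {35, 45}
pop-min → 35; now {45}
insert 31 → {31, 45}
insert 25 → {25, 31, 45}
pop-min → 25; now {31, 45}
pop-min → 31; now {45}
pop-min → 45; now {}
insert 27 → {27}
pop-min → 27; now {}
insert 18 → {18}
insert 44 → {18, 44}
insert 28 → {18, 28, 44}
pop-min → 18; now {28, 44}
pop-min → 28; now {44}
pop-min → 44; now {}
insert 29 → {29}
insert 34 → {29, 34}
insert 30 → {29, 30, 34}
pop-min → 29; now {30, 34}
pop-min → 30; now {34}
pop-min → 34; now {}
insert 40 → {40}
pop-min → 40; now {}
insert 19 → {19}
insert 26 → {19, 26}
pop-min → 19; now {26}
pop-min → 26; now {}
insert 49 → {49}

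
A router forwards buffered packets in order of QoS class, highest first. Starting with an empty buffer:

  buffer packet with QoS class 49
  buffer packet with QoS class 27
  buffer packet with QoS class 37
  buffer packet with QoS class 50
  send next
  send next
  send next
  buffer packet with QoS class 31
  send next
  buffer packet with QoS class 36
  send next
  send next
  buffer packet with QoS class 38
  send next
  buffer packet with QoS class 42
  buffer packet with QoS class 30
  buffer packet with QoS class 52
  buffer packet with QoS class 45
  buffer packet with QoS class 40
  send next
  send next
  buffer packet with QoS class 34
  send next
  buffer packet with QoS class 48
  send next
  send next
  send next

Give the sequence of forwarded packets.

insert 49 → {49}
insert 27 → {49, 27}
insert 37 → {49, 37, 27}
insert 50 → {50, 49, 37, 27}
send next → 50; now {49, 37, 27}
send next → 49; now {37, 27}
send next → 37; now {27}
insert 31 → {31, 27}
send next → 31; now {27}
insert 36 → {36, 27}
send next → 36; now {27}
send next → 27; now {}
insert 38 → {38}
send next → 38; now {}
insert 42 → {42}
insert 30 → {42, 30}
insert 52 → {52, 42, 30}
insert 45 → {52, 45, 42, 30}
insert 40 → {52, 45, 42, 40, 30}
send next → 52; now {45, 42, 40, 30}
send next → 45; now {42, 40, 30}
insert 34 → {42, 40, 34, 30}
send next → 42; now {40, 34, 30}
insert 48 → {48, 40, 34, 30}
send next → 48; now {40, 34, 30}
send next → 40; now {34, 30}
send next → 34; now {30}

[50, 49, 37, 31, 36, 27, 38, 52, 45, 42, 48, 40, 34]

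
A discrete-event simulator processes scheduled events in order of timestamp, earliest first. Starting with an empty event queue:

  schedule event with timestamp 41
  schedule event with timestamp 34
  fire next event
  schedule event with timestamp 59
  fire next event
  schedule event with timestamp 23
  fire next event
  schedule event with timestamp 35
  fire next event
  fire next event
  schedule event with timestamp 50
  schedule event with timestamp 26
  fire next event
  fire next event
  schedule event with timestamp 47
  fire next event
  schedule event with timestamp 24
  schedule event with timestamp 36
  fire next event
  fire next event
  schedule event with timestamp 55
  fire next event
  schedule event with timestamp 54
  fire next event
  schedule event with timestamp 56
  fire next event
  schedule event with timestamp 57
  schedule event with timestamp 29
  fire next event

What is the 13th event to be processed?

56

insert 41 → {41}
insert 34 → {34, 41}
fire next event → 34; now {41}
insert 59 → {41, 59}
fire next event → 41; now {59}
insert 23 → {23, 59}
fire next event → 23; now {59}
insert 35 → {35, 59}
fire next event → 35; now {59}
fire next event → 59; now {}
insert 50 → {50}
insert 26 → {26, 50}
fire next event → 26; now {50}
fire next event → 50; now {}
insert 47 → {47}
fire next event → 47; now {}
insert 24 → {24}
insert 36 → {24, 36}
fire next event → 24; now {36}
fire next event → 36; now {}
insert 55 → {55}
fire next event → 55; now {}
insert 54 → {54}
fire next event → 54; now {}
insert 56 → {56}
fire next event → 56; now {}
insert 57 → {57}
insert 29 → {29, 57}
fire next event → 29; now {57}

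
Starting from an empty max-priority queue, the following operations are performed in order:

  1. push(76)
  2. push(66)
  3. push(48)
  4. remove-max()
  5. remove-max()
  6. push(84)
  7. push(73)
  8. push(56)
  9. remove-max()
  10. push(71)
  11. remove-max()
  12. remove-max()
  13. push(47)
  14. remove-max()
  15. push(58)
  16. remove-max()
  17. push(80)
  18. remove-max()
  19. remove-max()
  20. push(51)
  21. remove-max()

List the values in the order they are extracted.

insert 76 → {76}
insert 66 → {76, 66}
insert 48 → {76, 66, 48}
remove-max → 76; now {66, 48}
remove-max → 66; now {48}
insert 84 → {84, 48}
insert 73 → {84, 73, 48}
insert 56 → {84, 73, 56, 48}
remove-max → 84; now {73, 56, 48}
insert 71 → {73, 71, 56, 48}
remove-max → 73; now {71, 56, 48}
remove-max → 71; now {56, 48}
insert 47 → {56, 48, 47}
remove-max → 56; now {48, 47}
insert 58 → {58, 48, 47}
remove-max → 58; now {48, 47}
insert 80 → {80, 48, 47}
remove-max → 80; now {48, 47}
remove-max → 48; now {47}
insert 51 → {51, 47}
remove-max → 51; now {47}

76, 66, 84, 73, 71, 56, 58, 80, 48, 51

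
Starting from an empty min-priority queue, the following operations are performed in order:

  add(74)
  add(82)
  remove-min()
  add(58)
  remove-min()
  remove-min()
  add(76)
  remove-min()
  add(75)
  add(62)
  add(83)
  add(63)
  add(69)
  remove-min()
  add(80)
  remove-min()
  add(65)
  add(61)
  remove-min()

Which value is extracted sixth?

insert 74 → {74}
insert 82 → {74, 82}
remove-min → 74; now {82}
insert 58 → {58, 82}
remove-min → 58; now {82}
remove-min → 82; now {}
insert 76 → {76}
remove-min → 76; now {}
insert 75 → {75}
insert 62 → {62, 75}
insert 83 → {62, 75, 83}
insert 63 → {62, 63, 75, 83}
insert 69 → {62, 63, 69, 75, 83}
remove-min → 62; now {63, 69, 75, 83}
insert 80 → {63, 69, 75, 80, 83}
remove-min → 63; now {69, 75, 80, 83}
insert 65 → {65, 69, 75, 80, 83}
insert 61 → {61, 65, 69, 75, 80, 83}
remove-min → 61; now {65, 69, 75, 80, 83}

63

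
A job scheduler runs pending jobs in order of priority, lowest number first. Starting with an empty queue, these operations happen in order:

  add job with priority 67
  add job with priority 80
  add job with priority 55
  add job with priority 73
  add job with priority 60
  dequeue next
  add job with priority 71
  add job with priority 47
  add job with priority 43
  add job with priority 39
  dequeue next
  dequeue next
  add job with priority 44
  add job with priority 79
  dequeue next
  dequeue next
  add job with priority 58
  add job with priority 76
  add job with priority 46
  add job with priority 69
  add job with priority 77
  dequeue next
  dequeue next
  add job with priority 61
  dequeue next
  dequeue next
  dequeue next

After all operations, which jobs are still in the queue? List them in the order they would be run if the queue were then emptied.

insert 67 → {67}
insert 80 → {67, 80}
insert 55 → {55, 67, 80}
insert 73 → {55, 67, 73, 80}
insert 60 → {55, 60, 67, 73, 80}
dequeue next → 55; now {60, 67, 73, 80}
insert 71 → {60, 67, 71, 73, 80}
insert 47 → {47, 60, 67, 71, 73, 80}
insert 43 → {43, 47, 60, 67, 71, 73, 80}
insert 39 → {39, 43, 47, 60, 67, 71, 73, 80}
dequeue next → 39; now {43, 47, 60, 67, 71, 73, 80}
dequeue next → 43; now {47, 60, 67, 71, 73, 80}
insert 44 → {44, 47, 60, 67, 71, 73, 80}
insert 79 → {44, 47, 60, 67, 71, 73, 79, 80}
dequeue next → 44; now {47, 60, 67, 71, 73, 79, 80}
dequeue next → 47; now {60, 67, 71, 73, 79, 80}
insert 58 → {58, 60, 67, 71, 73, 79, 80}
insert 76 → {58, 60, 67, 71, 73, 76, 79, 80}
insert 46 → {46, 58, 60, 67, 71, 73, 76, 79, 80}
insert 69 → {46, 58, 60, 67, 69, 71, 73, 76, 79, 80}
insert 77 → {46, 58, 60, 67, 69, 71, 73, 76, 77, 79, 80}
dequeue next → 46; now {58, 60, 67, 69, 71, 73, 76, 77, 79, 80}
dequeue next → 58; now {60, 67, 69, 71, 73, 76, 77, 79, 80}
insert 61 → {60, 61, 67, 69, 71, 73, 76, 77, 79, 80}
dequeue next → 60; now {61, 67, 69, 71, 73, 76, 77, 79, 80}
dequeue next → 61; now {67, 69, 71, 73, 76, 77, 79, 80}
dequeue next → 67; now {69, 71, 73, 76, 77, 79, 80}

69, 71, 73, 76, 77, 79, 80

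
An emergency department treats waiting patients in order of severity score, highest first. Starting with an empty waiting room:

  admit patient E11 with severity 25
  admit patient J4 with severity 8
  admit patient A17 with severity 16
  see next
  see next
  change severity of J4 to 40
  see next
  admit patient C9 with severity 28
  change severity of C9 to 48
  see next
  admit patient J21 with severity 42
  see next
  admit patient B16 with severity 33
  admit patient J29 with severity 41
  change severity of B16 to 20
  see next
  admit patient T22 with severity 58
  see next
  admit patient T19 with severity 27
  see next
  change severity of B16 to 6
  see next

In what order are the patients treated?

add E11 (severity 25) → {E11:25}
add J4 (severity 8) → {E11:25, J4:8}
add A17 (severity 16) → {E11:25, A17:16, J4:8}
see next → E11; now {A17:16, J4:8}
see next → A17; now {J4:8}
update J4 to severity 40 → {J4:40}
see next → J4; now {}
add C9 (severity 28) → {C9:28}
update C9 to severity 48 → {C9:48}
see next → C9; now {}
add J21 (severity 42) → {J21:42}
see next → J21; now {}
add B16 (severity 33) → {B16:33}
add J29 (severity 41) → {J29:41, B16:33}
update B16 to severity 20 → {J29:41, B16:20}
see next → J29; now {B16:20}
add T22 (severity 58) → {T22:58, B16:20}
see next → T22; now {B16:20}
add T19 (severity 27) → {T19:27, B16:20}
see next → T19; now {B16:20}
update B16 to severity 6 → {B16:6}
see next → B16; now {}

E11 → A17 → J4 → C9 → J21 → J29 → T22 → T19 → B16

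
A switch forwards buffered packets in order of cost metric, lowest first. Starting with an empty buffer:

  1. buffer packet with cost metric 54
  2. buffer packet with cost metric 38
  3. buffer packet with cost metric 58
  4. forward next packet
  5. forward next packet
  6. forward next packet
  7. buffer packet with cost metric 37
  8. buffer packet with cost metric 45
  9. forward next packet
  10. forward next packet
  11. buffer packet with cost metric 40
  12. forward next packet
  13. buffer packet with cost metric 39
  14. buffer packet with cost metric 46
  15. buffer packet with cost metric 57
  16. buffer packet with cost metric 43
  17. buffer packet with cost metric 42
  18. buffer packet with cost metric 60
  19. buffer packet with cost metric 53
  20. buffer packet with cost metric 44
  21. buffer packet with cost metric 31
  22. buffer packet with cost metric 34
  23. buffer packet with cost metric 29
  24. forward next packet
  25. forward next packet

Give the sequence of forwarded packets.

insert 54 → {54}
insert 38 → {38, 54}
insert 58 → {38, 54, 58}
forward next packet → 38; now {54, 58}
forward next packet → 54; now {58}
forward next packet → 58; now {}
insert 37 → {37}
insert 45 → {37, 45}
forward next packet → 37; now {45}
forward next packet → 45; now {}
insert 40 → {40}
forward next packet → 40; now {}
insert 39 → {39}
insert 46 → {39, 46}
insert 57 → {39, 46, 57}
insert 43 → {39, 43, 46, 57}
insert 42 → {39, 42, 43, 46, 57}
insert 60 → {39, 42, 43, 46, 57, 60}
insert 53 → {39, 42, 43, 46, 53, 57, 60}
insert 44 → {39, 42, 43, 44, 46, 53, 57, 60}
insert 31 → {31, 39, 42, 43, 44, 46, 53, 57, 60}
insert 34 → {31, 34, 39, 42, 43, 44, 46, 53, 57, 60}
insert 29 → {29, 31, 34, 39, 42, 43, 44, 46, 53, 57, 60}
forward next packet → 29; now {31, 34, 39, 42, 43, 44, 46, 53, 57, 60}
forward next packet → 31; now {34, 39, 42, 43, 44, 46, 53, 57, 60}

38 → 54 → 58 → 37 → 45 → 40 → 29 → 31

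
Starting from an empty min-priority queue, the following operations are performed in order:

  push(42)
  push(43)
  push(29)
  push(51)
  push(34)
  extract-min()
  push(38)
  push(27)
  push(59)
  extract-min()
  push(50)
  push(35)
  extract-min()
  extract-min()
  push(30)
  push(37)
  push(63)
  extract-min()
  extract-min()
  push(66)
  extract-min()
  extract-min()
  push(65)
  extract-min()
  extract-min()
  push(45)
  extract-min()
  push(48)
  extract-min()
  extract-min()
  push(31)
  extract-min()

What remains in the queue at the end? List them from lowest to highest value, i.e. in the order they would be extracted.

59 → 63 → 65 → 66

insert 42 → {42}
insert 43 → {42, 43}
insert 29 → {29, 42, 43}
insert 51 → {29, 42, 43, 51}
insert 34 → {29, 34, 42, 43, 51}
extract-min → 29; now {34, 42, 43, 51}
insert 38 → {34, 38, 42, 43, 51}
insert 27 → {27, 34, 38, 42, 43, 51}
insert 59 → {27, 34, 38, 42, 43, 51, 59}
extract-min → 27; now {34, 38, 42, 43, 51, 59}
insert 50 → {34, 38, 42, 43, 50, 51, 59}
insert 35 → {34, 35, 38, 42, 43, 50, 51, 59}
extract-min → 34; now {35, 38, 42, 43, 50, 51, 59}
extract-min → 35; now {38, 42, 43, 50, 51, 59}
insert 30 → {30, 38, 42, 43, 50, 51, 59}
insert 37 → {30, 37, 38, 42, 43, 50, 51, 59}
insert 63 → {30, 37, 38, 42, 43, 50, 51, 59, 63}
extract-min → 30; now {37, 38, 42, 43, 50, 51, 59, 63}
extract-min → 37; now {38, 42, 43, 50, 51, 59, 63}
insert 66 → {38, 42, 43, 50, 51, 59, 63, 66}
extract-min → 38; now {42, 43, 50, 51, 59, 63, 66}
extract-min → 42; now {43, 50, 51, 59, 63, 66}
insert 65 → {43, 50, 51, 59, 63, 65, 66}
extract-min → 43; now {50, 51, 59, 63, 65, 66}
extract-min → 50; now {51, 59, 63, 65, 66}
insert 45 → {45, 51, 59, 63, 65, 66}
extract-min → 45; now {51, 59, 63, 65, 66}
insert 48 → {48, 51, 59, 63, 65, 66}
extract-min → 48; now {51, 59, 63, 65, 66}
extract-min → 51; now {59, 63, 65, 66}
insert 31 → {31, 59, 63, 65, 66}
extract-min → 31; now {59, 63, 65, 66}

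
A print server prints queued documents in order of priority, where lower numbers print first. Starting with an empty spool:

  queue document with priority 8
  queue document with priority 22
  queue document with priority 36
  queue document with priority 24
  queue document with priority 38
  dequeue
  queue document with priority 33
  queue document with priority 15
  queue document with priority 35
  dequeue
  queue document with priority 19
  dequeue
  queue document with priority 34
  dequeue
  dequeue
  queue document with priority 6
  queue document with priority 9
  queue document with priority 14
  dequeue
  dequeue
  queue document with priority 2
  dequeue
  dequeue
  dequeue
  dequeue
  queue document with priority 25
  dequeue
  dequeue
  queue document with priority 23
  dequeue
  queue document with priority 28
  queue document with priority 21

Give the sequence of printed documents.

8, 15, 19, 22, 24, 6, 9, 2, 14, 33, 34, 25, 35, 23

insert 8 → {8}
insert 22 → {8, 22}
insert 36 → {8, 22, 36}
insert 24 → {8, 22, 24, 36}
insert 38 → {8, 22, 24, 36, 38}
dequeue → 8; now {22, 24, 36, 38}
insert 33 → {22, 24, 33, 36, 38}
insert 15 → {15, 22, 24, 33, 36, 38}
insert 35 → {15, 22, 24, 33, 35, 36, 38}
dequeue → 15; now {22, 24, 33, 35, 36, 38}
insert 19 → {19, 22, 24, 33, 35, 36, 38}
dequeue → 19; now {22, 24, 33, 35, 36, 38}
insert 34 → {22, 24, 33, 34, 35, 36, 38}
dequeue → 22; now {24, 33, 34, 35, 36, 38}
dequeue → 24; now {33, 34, 35, 36, 38}
insert 6 → {6, 33, 34, 35, 36, 38}
insert 9 → {6, 9, 33, 34, 35, 36, 38}
insert 14 → {6, 9, 14, 33, 34, 35, 36, 38}
dequeue → 6; now {9, 14, 33, 34, 35, 36, 38}
dequeue → 9; now {14, 33, 34, 35, 36, 38}
insert 2 → {2, 14, 33, 34, 35, 36, 38}
dequeue → 2; now {14, 33, 34, 35, 36, 38}
dequeue → 14; now {33, 34, 35, 36, 38}
dequeue → 33; now {34, 35, 36, 38}
dequeue → 34; now {35, 36, 38}
insert 25 → {25, 35, 36, 38}
dequeue → 25; now {35, 36, 38}
dequeue → 35; now {36, 38}
insert 23 → {23, 36, 38}
dequeue → 23; now {36, 38}
insert 28 → {28, 36, 38}
insert 21 → {21, 28, 36, 38}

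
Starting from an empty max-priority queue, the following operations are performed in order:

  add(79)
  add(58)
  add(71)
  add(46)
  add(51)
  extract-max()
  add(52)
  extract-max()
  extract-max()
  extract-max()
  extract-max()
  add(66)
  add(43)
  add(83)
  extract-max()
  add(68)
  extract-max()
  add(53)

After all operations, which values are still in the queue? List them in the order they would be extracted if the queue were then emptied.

insert 79 → {79}
insert 58 → {79, 58}
insert 71 → {79, 71, 58}
insert 46 → {79, 71, 58, 46}
insert 51 → {79, 71, 58, 51, 46}
extract-max → 79; now {71, 58, 51, 46}
insert 52 → {71, 58, 52, 51, 46}
extract-max → 71; now {58, 52, 51, 46}
extract-max → 58; now {52, 51, 46}
extract-max → 52; now {51, 46}
extract-max → 51; now {46}
insert 66 → {66, 46}
insert 43 → {66, 46, 43}
insert 83 → {83, 66, 46, 43}
extract-max → 83; now {66, 46, 43}
insert 68 → {68, 66, 46, 43}
extract-max → 68; now {66, 46, 43}
insert 53 → {66, 53, 46, 43}

66 → 53 → 46 → 43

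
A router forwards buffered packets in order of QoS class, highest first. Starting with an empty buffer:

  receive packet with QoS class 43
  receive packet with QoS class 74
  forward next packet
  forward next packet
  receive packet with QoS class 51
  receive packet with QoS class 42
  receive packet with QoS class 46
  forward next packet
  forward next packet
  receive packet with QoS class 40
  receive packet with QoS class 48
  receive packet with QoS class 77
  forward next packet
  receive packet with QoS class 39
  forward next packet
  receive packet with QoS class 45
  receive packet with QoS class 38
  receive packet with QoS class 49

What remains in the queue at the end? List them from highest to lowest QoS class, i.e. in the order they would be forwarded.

49, 45, 42, 40, 39, 38

insert 43 → {43}
insert 74 → {74, 43}
forward next packet → 74; now {43}
forward next packet → 43; now {}
insert 51 → {51}
insert 42 → {51, 42}
insert 46 → {51, 46, 42}
forward next packet → 51; now {46, 42}
forward next packet → 46; now {42}
insert 40 → {42, 40}
insert 48 → {48, 42, 40}
insert 77 → {77, 48, 42, 40}
forward next packet → 77; now {48, 42, 40}
insert 39 → {48, 42, 40, 39}
forward next packet → 48; now {42, 40, 39}
insert 45 → {45, 42, 40, 39}
insert 38 → {45, 42, 40, 39, 38}
insert 49 → {49, 45, 42, 40, 39, 38}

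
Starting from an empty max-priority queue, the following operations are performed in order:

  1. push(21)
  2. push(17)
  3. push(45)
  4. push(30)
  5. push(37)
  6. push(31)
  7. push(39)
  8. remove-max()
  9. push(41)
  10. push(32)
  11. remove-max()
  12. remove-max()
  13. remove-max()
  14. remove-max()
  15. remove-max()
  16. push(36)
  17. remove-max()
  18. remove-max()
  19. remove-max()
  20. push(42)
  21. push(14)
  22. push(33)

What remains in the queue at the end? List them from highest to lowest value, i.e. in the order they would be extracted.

insert 21 → {21}
insert 17 → {21, 17}
insert 45 → {45, 21, 17}
insert 30 → {45, 30, 21, 17}
insert 37 → {45, 37, 30, 21, 17}
insert 31 → {45, 37, 31, 30, 21, 17}
insert 39 → {45, 39, 37, 31, 30, 21, 17}
remove-max → 45; now {39, 37, 31, 30, 21, 17}
insert 41 → {41, 39, 37, 31, 30, 21, 17}
insert 32 → {41, 39, 37, 32, 31, 30, 21, 17}
remove-max → 41; now {39, 37, 32, 31, 30, 21, 17}
remove-max → 39; now {37, 32, 31, 30, 21, 17}
remove-max → 37; now {32, 31, 30, 21, 17}
remove-max → 32; now {31, 30, 21, 17}
remove-max → 31; now {30, 21, 17}
insert 36 → {36, 30, 21, 17}
remove-max → 36; now {30, 21, 17}
remove-max → 30; now {21, 17}
remove-max → 21; now {17}
insert 42 → {42, 17}
insert 14 → {42, 17, 14}
insert 33 → {42, 33, 17, 14}

42, 33, 17, 14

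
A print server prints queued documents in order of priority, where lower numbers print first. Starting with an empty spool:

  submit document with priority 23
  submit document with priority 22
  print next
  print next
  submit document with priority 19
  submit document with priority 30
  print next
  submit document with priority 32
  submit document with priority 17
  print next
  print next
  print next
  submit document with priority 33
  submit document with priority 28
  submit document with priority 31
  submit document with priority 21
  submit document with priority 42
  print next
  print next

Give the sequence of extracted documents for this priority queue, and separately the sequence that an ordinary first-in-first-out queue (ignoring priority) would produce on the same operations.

priority queue: 22 → 23 → 19 → 17 → 30 → 32 → 21 → 28; FIFO queue: 23, 22, 19, 30, 32, 17, 33, 28

insert 23 → {23}
insert 22 → {22, 23}
print next → 22; now {23}
print next → 23; now {}
insert 19 → {19}
insert 30 → {19, 30}
print next → 19; now {30}
insert 32 → {30, 32}
insert 17 → {17, 30, 32}
print next → 17; now {30, 32}
print next → 30; now {32}
print next → 32; now {}
insert 33 → {33}
insert 28 → {28, 33}
insert 31 → {28, 31, 33}
insert 21 → {21, 28, 31, 33}
insert 42 → {21, 28, 31, 33, 42}
print next → 21; now {28, 31, 33, 42}
print next → 28; now {31, 33, 42}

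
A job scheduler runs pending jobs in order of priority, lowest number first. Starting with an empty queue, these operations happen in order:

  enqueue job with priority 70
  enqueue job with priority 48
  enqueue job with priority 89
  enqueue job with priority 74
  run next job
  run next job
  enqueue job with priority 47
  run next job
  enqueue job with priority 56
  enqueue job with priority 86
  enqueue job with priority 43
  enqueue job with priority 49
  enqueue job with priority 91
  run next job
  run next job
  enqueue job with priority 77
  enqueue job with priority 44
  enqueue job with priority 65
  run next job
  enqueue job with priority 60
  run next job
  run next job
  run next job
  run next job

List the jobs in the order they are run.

insert 70 → {70}
insert 48 → {48, 70}
insert 89 → {48, 70, 89}
insert 74 → {48, 70, 74, 89}
run next job → 48; now {70, 74, 89}
run next job → 70; now {74, 89}
insert 47 → {47, 74, 89}
run next job → 47; now {74, 89}
insert 56 → {56, 74, 89}
insert 86 → {56, 74, 86, 89}
insert 43 → {43, 56, 74, 86, 89}
insert 49 → {43, 49, 56, 74, 86, 89}
insert 91 → {43, 49, 56, 74, 86, 89, 91}
run next job → 43; now {49, 56, 74, 86, 89, 91}
run next job → 49; now {56, 74, 86, 89, 91}
insert 77 → {56, 74, 77, 86, 89, 91}
insert 44 → {44, 56, 74, 77, 86, 89, 91}
insert 65 → {44, 56, 65, 74, 77, 86, 89, 91}
run next job → 44; now {56, 65, 74, 77, 86, 89, 91}
insert 60 → {56, 60, 65, 74, 77, 86, 89, 91}
run next job → 56; now {60, 65, 74, 77, 86, 89, 91}
run next job → 60; now {65, 74, 77, 86, 89, 91}
run next job → 65; now {74, 77, 86, 89, 91}
run next job → 74; now {77, 86, 89, 91}

48 → 70 → 47 → 43 → 49 → 44 → 56 → 60 → 65 → 74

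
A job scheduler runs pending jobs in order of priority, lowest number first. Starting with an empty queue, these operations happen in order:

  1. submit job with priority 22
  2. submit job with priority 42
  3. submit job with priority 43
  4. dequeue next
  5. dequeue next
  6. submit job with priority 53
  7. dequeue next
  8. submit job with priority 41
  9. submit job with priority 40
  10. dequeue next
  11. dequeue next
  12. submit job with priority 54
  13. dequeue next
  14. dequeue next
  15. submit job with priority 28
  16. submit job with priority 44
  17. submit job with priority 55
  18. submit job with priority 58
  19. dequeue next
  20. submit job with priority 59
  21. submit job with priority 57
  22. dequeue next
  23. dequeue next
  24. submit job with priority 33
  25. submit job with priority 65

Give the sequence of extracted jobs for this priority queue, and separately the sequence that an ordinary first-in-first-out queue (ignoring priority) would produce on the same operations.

priority queue: 22 → 42 → 43 → 40 → 41 → 53 → 54 → 28 → 44 → 55; FIFO queue: 22, 42, 43, 53, 41, 40, 54, 28, 44, 55

insert 22 → {22}
insert 42 → {22, 42}
insert 43 → {22, 42, 43}
dequeue next → 22; now {42, 43}
dequeue next → 42; now {43}
insert 53 → {43, 53}
dequeue next → 43; now {53}
insert 41 → {41, 53}
insert 40 → {40, 41, 53}
dequeue next → 40; now {41, 53}
dequeue next → 41; now {53}
insert 54 → {53, 54}
dequeue next → 53; now {54}
dequeue next → 54; now {}
insert 28 → {28}
insert 44 → {28, 44}
insert 55 → {28, 44, 55}
insert 58 → {28, 44, 55, 58}
dequeue next → 28; now {44, 55, 58}
insert 59 → {44, 55, 58, 59}
insert 57 → {44, 55, 57, 58, 59}
dequeue next → 44; now {55, 57, 58, 59}
dequeue next → 55; now {57, 58, 59}
insert 33 → {33, 57, 58, 59}
insert 65 → {33, 57, 58, 59, 65}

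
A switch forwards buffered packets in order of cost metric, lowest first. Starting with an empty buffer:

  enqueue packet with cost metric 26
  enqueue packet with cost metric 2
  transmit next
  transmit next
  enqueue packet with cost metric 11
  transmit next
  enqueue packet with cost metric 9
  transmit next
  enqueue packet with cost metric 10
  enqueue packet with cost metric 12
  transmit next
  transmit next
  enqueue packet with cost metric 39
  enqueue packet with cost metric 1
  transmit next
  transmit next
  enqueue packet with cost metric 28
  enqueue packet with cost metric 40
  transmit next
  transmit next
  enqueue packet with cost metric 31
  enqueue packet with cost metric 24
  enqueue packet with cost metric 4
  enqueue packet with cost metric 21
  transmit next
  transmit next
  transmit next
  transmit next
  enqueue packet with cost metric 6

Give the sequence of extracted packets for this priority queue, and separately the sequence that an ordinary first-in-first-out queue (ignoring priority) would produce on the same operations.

insert 26 → {26}
insert 2 → {2, 26}
transmit next → 2; now {26}
transmit next → 26; now {}
insert 11 → {11}
transmit next → 11; now {}
insert 9 → {9}
transmit next → 9; now {}
insert 10 → {10}
insert 12 → {10, 12}
transmit next → 10; now {12}
transmit next → 12; now {}
insert 39 → {39}
insert 1 → {1, 39}
transmit next → 1; now {39}
transmit next → 39; now {}
insert 28 → {28}
insert 40 → {28, 40}
transmit next → 28; now {40}
transmit next → 40; now {}
insert 31 → {31}
insert 24 → {24, 31}
insert 4 → {4, 24, 31}
insert 21 → {4, 21, 24, 31}
transmit next → 4; now {21, 24, 31}
transmit next → 21; now {24, 31}
transmit next → 24; now {31}
transmit next → 31; now {}
insert 6 → {6}

priority queue: [2, 26, 11, 9, 10, 12, 1, 39, 28, 40, 4, 21, 24, 31]; FIFO queue: [26, 2, 11, 9, 10, 12, 39, 1, 28, 40, 31, 24, 4, 21]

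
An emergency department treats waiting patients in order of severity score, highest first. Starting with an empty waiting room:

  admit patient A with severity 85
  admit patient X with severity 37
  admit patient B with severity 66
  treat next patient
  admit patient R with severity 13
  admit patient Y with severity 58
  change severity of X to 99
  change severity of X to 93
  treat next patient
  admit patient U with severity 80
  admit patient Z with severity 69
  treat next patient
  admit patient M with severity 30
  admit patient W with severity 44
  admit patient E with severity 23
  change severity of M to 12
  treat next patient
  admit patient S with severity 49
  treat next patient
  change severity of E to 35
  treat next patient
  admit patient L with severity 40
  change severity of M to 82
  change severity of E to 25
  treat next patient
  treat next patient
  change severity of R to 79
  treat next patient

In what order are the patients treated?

add A (severity 85) → {A:85}
add X (severity 37) → {A:85, X:37}
add B (severity 66) → {A:85, B:66, X:37}
treat next patient → A; now {B:66, X:37}
add R (severity 13) → {B:66, X:37, R:13}
add Y (severity 58) → {B:66, Y:58, X:37, R:13}
update X to severity 99 → {X:99, B:66, Y:58, R:13}
update X to severity 93 → {X:93, B:66, Y:58, R:13}
treat next patient → X; now {B:66, Y:58, R:13}
add U (severity 80) → {U:80, B:66, Y:58, R:13}
add Z (severity 69) → {U:80, Z:69, B:66, Y:58, R:13}
treat next patient → U; now {Z:69, B:66, Y:58, R:13}
add M (severity 30) → {Z:69, B:66, Y:58, M:30, R:13}
add W (severity 44) → {Z:69, B:66, Y:58, W:44, M:30, R:13}
add E (severity 23) → {Z:69, B:66, Y:58, W:44, M:30, E:23, R:13}
update M to severity 12 → {Z:69, B:66, Y:58, W:44, E:23, R:13, M:12}
treat next patient → Z; now {B:66, Y:58, W:44, E:23, R:13, M:12}
add S (severity 49) → {B:66, Y:58, S:49, W:44, E:23, R:13, M:12}
treat next patient → B; now {Y:58, S:49, W:44, E:23, R:13, M:12}
update E to severity 35 → {Y:58, S:49, W:44, E:35, R:13, M:12}
treat next patient → Y; now {S:49, W:44, E:35, R:13, M:12}
add L (severity 40) → {S:49, W:44, L:40, E:35, R:13, M:12}
update M to severity 82 → {M:82, S:49, W:44, L:40, E:35, R:13}
update E to severity 25 → {M:82, S:49, W:44, L:40, E:25, R:13}
treat next patient → M; now {S:49, W:44, L:40, E:25, R:13}
treat next patient → S; now {W:44, L:40, E:25, R:13}
update R to severity 79 → {R:79, W:44, L:40, E:25}
treat next patient → R; now {W:44, L:40, E:25}

A → X → U → Z → B → Y → M → S → R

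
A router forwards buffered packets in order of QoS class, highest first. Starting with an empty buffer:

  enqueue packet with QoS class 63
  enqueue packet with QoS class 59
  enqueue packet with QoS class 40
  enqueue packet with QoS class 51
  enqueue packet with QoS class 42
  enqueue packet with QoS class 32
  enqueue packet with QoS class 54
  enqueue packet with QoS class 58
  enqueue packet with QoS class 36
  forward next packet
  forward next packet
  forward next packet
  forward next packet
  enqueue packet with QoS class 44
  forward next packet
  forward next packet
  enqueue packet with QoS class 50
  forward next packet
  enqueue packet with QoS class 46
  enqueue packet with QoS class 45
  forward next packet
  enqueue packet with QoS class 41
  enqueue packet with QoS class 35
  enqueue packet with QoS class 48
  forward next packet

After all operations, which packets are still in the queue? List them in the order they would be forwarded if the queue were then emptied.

insert 63 → {63}
insert 59 → {63, 59}
insert 40 → {63, 59, 40}
insert 51 → {63, 59, 51, 40}
insert 42 → {63, 59, 51, 42, 40}
insert 32 → {63, 59, 51, 42, 40, 32}
insert 54 → {63, 59, 54, 51, 42, 40, 32}
insert 58 → {63, 59, 58, 54, 51, 42, 40, 32}
insert 36 → {63, 59, 58, 54, 51, 42, 40, 36, 32}
forward next packet → 63; now {59, 58, 54, 51, 42, 40, 36, 32}
forward next packet → 59; now {58, 54, 51, 42, 40, 36, 32}
forward next packet → 58; now {54, 51, 42, 40, 36, 32}
forward next packet → 54; now {51, 42, 40, 36, 32}
insert 44 → {51, 44, 42, 40, 36, 32}
forward next packet → 51; now {44, 42, 40, 36, 32}
forward next packet → 44; now {42, 40, 36, 32}
insert 50 → {50, 42, 40, 36, 32}
forward next packet → 50; now {42, 40, 36, 32}
insert 46 → {46, 42, 40, 36, 32}
insert 45 → {46, 45, 42, 40, 36, 32}
forward next packet → 46; now {45, 42, 40, 36, 32}
insert 41 → {45, 42, 41, 40, 36, 32}
insert 35 → {45, 42, 41, 40, 36, 35, 32}
insert 48 → {48, 45, 42, 41, 40, 36, 35, 32}
forward next packet → 48; now {45, 42, 41, 40, 36, 35, 32}

45 → 42 → 41 → 40 → 36 → 35 → 32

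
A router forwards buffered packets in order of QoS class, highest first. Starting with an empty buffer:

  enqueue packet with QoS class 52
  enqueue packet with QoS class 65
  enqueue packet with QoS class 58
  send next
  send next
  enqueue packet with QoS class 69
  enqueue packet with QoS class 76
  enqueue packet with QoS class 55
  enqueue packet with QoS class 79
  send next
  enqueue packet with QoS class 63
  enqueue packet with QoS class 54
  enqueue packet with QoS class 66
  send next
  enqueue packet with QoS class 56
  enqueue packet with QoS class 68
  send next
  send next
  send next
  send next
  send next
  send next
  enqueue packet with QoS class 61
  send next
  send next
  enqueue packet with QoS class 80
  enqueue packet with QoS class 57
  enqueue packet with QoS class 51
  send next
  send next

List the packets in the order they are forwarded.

insert 52 → {52}
insert 65 → {65, 52}
insert 58 → {65, 58, 52}
send next → 65; now {58, 52}
send next → 58; now {52}
insert 69 → {69, 52}
insert 76 → {76, 69, 52}
insert 55 → {76, 69, 55, 52}
insert 79 → {79, 76, 69, 55, 52}
send next → 79; now {76, 69, 55, 52}
insert 63 → {76, 69, 63, 55, 52}
insert 54 → {76, 69, 63, 55, 54, 52}
insert 66 → {76, 69, 66, 63, 55, 54, 52}
send next → 76; now {69, 66, 63, 55, 54, 52}
insert 56 → {69, 66, 63, 56, 55, 54, 52}
insert 68 → {69, 68, 66, 63, 56, 55, 54, 52}
send next → 69; now {68, 66, 63, 56, 55, 54, 52}
send next → 68; now {66, 63, 56, 55, 54, 52}
send next → 66; now {63, 56, 55, 54, 52}
send next → 63; now {56, 55, 54, 52}
send next → 56; now {55, 54, 52}
send next → 55; now {54, 52}
insert 61 → {61, 54, 52}
send next → 61; now {54, 52}
send next → 54; now {52}
insert 80 → {80, 52}
insert 57 → {80, 57, 52}
insert 51 → {80, 57, 52, 51}
send next → 80; now {57, 52, 51}
send next → 57; now {52, 51}

[65, 58, 79, 76, 69, 68, 66, 63, 56, 55, 61, 54, 80, 57]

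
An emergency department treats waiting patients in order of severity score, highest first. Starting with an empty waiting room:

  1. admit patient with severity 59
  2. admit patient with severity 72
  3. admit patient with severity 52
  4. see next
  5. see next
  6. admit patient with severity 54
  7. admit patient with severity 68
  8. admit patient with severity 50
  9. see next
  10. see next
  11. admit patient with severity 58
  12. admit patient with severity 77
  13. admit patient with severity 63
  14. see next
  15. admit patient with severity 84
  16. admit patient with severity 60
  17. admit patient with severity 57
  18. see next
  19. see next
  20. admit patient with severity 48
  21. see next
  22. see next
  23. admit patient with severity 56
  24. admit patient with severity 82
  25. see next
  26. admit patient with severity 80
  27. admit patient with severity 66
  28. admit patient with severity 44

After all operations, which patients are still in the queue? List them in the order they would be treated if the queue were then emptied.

insert 59 → {59}
insert 72 → {72, 59}
insert 52 → {72, 59, 52}
see next → 72; now {59, 52}
see next → 59; now {52}
insert 54 → {54, 52}
insert 68 → {68, 54, 52}
insert 50 → {68, 54, 52, 50}
see next → 68; now {54, 52, 50}
see next → 54; now {52, 50}
insert 58 → {58, 52, 50}
insert 77 → {77, 58, 52, 50}
insert 63 → {77, 63, 58, 52, 50}
see next → 77; now {63, 58, 52, 50}
insert 84 → {84, 63, 58, 52, 50}
insert 60 → {84, 63, 60, 58, 52, 50}
insert 57 → {84, 63, 60, 58, 57, 52, 50}
see next → 84; now {63, 60, 58, 57, 52, 50}
see next → 63; now {60, 58, 57, 52, 50}
insert 48 → {60, 58, 57, 52, 50, 48}
see next → 60; now {58, 57, 52, 50, 48}
see next → 58; now {57, 52, 50, 48}
insert 56 → {57, 56, 52, 50, 48}
insert 82 → {82, 57, 56, 52, 50, 48}
see next → 82; now {57, 56, 52, 50, 48}
insert 80 → {80, 57, 56, 52, 50, 48}
insert 66 → {80, 66, 57, 56, 52, 50, 48}
insert 44 → {80, 66, 57, 56, 52, 50, 48, 44}

80 → 66 → 57 → 56 → 52 → 50 → 48 → 44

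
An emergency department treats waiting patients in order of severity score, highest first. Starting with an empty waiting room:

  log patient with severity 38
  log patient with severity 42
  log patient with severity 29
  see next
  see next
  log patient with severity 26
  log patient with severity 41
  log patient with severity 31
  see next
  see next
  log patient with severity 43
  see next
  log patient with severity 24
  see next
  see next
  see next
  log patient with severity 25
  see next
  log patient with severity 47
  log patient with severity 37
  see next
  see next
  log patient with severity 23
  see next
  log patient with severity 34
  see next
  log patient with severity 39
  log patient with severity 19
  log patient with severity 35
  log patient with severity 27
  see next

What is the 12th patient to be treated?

insert 38 → {38}
insert 42 → {42, 38}
insert 29 → {42, 38, 29}
see next → 42; now {38, 29}
see next → 38; now {29}
insert 26 → {29, 26}
insert 41 → {41, 29, 26}
insert 31 → {41, 31, 29, 26}
see next → 41; now {31, 29, 26}
see next → 31; now {29, 26}
insert 43 → {43, 29, 26}
see next → 43; now {29, 26}
insert 24 → {29, 26, 24}
see next → 29; now {26, 24}
see next → 26; now {24}
see next → 24; now {}
insert 25 → {25}
see next → 25; now {}
insert 47 → {47}
insert 37 → {47, 37}
see next → 47; now {37}
see next → 37; now {}
insert 23 → {23}
see next → 23; now {}
insert 34 → {34}
see next → 34; now {}
insert 39 → {39}
insert 19 → {39, 19}
insert 35 → {39, 35, 19}
insert 27 → {39, 35, 27, 19}
see next → 39; now {35, 27, 19}

23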